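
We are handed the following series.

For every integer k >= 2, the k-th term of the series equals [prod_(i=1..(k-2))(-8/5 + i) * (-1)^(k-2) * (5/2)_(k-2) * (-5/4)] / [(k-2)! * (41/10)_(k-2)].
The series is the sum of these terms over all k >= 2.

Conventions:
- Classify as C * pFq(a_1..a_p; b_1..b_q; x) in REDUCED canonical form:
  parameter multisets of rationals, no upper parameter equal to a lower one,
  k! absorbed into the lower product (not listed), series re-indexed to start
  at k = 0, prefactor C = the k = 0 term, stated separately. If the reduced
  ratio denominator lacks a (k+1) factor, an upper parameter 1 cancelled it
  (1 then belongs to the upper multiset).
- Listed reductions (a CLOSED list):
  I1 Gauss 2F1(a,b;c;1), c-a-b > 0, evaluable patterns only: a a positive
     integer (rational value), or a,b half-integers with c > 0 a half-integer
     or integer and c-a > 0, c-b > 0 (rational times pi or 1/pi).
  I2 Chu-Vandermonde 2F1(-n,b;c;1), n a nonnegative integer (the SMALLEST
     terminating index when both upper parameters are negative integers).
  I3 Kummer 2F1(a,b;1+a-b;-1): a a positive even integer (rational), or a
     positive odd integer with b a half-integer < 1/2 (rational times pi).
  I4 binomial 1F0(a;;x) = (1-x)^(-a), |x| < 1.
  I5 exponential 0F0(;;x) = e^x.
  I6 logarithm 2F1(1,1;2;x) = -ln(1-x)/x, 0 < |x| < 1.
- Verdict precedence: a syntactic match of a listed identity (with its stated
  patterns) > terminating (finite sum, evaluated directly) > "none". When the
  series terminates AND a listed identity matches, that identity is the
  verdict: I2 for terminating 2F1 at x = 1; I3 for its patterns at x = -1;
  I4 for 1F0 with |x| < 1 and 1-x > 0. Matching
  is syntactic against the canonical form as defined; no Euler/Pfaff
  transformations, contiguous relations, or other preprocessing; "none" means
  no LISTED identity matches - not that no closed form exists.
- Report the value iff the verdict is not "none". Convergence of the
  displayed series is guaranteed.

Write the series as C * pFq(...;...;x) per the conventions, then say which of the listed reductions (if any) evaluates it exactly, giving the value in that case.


This is -5/4 * 2F1(-3/5, 5/2; 41/10; -1) in reduced canonical form. Verdict: none. A 2F1 with upper {-3/5, 5/2} fits none of I1-I6 at x = -1; the sum runs forever.

Structural cue: from the first term -5/4: the running product (C = -5/4) telescopes to a rising factorial.
Adjacent-term ratio: r(k) = (-1) * (k-3/5) (k+5/2) / [(k+41/10) (k+1)] - poly over poly, x = (-1) from leading terms; C = -5/4 at k = 0.


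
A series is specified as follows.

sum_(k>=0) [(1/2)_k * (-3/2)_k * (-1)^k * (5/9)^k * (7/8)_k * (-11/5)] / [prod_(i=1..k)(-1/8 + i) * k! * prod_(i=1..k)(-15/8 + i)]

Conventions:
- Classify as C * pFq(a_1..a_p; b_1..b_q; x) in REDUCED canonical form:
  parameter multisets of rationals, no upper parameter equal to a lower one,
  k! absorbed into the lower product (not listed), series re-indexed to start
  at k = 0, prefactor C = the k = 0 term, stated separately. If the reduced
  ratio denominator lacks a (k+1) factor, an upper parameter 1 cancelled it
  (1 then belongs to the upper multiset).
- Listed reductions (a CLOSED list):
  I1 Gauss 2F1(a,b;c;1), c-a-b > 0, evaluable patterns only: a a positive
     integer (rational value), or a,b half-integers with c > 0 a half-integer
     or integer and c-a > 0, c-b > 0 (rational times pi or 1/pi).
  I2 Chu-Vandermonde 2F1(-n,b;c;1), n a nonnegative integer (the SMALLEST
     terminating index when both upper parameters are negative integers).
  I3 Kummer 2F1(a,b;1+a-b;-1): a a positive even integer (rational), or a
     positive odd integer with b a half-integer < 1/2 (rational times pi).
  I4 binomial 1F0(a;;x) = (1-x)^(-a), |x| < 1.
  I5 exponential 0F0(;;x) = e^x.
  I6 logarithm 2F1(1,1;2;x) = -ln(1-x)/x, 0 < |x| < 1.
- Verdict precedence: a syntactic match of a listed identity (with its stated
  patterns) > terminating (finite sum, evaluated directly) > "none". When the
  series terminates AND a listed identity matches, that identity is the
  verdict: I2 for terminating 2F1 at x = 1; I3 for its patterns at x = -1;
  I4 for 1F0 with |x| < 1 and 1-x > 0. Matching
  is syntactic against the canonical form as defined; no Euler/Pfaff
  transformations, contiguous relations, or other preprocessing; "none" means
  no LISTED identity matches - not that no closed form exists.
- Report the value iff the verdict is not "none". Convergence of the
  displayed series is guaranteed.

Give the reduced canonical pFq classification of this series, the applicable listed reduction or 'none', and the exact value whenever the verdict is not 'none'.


With C = -11/5: the canonical form is 2F1(-3/2, 1/2; -7/8; -5/9). Verdict: none (x = -5/9): each listed identity misses the multisets {-3/2, 1/2} ; {-7/8}.

Key step: t_0 = -11/5 here, and the (-1)^k factor (prefactor -11/5) folds into the argument's sign.
Adjacent-term ratio: r(k) = (-5/9) * (k-3/2) (k+1/2) / [(k-7/8) (k+1)] - rational in k. x = (-5/9); t_0 = -11/5; negate the roots.


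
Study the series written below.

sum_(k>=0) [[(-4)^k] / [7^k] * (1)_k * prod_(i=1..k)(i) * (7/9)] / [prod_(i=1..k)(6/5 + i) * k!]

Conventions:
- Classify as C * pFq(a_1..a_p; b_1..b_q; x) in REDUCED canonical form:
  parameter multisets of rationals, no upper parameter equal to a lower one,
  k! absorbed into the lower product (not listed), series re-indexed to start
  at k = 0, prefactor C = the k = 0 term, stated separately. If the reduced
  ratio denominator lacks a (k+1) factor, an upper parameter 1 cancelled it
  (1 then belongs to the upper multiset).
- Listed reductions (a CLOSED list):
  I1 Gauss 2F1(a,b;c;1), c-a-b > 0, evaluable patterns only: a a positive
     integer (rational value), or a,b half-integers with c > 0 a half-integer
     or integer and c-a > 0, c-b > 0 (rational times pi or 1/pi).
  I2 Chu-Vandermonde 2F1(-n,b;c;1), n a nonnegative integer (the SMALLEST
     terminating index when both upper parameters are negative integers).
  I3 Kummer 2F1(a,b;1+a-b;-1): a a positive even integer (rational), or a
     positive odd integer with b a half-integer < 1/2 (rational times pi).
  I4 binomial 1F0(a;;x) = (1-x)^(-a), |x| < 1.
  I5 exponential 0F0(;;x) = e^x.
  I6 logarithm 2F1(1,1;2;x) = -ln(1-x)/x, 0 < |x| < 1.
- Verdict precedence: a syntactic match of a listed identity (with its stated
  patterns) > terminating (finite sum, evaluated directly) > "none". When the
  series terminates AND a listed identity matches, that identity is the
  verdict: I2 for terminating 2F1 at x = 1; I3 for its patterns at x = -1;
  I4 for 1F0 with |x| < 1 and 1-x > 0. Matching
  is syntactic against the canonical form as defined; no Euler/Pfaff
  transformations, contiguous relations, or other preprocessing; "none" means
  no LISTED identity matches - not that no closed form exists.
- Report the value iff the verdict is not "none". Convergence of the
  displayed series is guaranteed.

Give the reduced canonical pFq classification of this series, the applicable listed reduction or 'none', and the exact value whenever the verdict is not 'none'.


With C = 7/9: the canonical form is 2F1(1, 1; 11/5; -4/7). Verdict: none. A 2F1 with upper {1, 1} fits none of I1-I6 at x = -4/7; the sum runs forever.

The tell: with t_0 = 7/9, the running product (prefactor 7/9) telescopes to a rising factorial.
Consecutive-term ratio: r(k) = (-4/7) * (k+1) (k+1) / [(k+11/5) (k+1)] - rational; roots negated = parameters, x = (-4/7), C = 7/9.


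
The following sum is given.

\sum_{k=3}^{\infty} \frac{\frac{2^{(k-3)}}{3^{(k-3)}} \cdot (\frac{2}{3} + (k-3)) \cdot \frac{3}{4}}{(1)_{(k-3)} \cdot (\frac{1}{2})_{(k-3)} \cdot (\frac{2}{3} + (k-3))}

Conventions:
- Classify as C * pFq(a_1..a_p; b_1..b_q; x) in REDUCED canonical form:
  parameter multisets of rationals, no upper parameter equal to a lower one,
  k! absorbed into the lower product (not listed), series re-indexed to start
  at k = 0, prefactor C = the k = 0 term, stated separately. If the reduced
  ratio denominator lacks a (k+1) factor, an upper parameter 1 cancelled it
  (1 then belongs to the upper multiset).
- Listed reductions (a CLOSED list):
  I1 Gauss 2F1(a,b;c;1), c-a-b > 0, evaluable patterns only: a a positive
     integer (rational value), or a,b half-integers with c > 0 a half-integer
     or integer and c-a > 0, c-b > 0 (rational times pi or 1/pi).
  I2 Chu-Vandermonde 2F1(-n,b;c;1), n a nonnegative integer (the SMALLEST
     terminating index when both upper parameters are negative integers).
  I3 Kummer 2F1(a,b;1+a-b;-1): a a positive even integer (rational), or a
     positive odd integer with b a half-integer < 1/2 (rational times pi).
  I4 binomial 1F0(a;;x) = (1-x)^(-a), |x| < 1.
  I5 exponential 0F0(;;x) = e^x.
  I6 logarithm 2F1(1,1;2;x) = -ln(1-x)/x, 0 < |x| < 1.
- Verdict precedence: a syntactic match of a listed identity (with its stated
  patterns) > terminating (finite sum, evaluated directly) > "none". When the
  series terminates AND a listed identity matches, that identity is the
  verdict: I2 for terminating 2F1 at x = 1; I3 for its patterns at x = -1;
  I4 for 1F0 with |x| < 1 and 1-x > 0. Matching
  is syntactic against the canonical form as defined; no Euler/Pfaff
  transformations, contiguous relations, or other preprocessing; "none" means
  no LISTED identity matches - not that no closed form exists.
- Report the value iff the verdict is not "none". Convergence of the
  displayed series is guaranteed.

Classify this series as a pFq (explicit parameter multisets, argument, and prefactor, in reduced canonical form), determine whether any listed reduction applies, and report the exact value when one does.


Prefactor \frac{3}{4}, argument \frac{2}{3}: 0F1 with upper {-} over lower {\frac{1}{2}}. Verdict: none - at argument \frac{2}{3} the multisets {-} ; {\frac{1}{2}} match no listed identity.

First insight: x = \frac{2}{3} and (1)_k (C = 3/4) is k! itself.
Ratio: r(k) = \frac{2}{3} * 1 / [(k+\frac{1}{2}) (k+1)] ; factor over Q: parameters, x = \frac{2}{3}, and C = \frac{3}{4}.


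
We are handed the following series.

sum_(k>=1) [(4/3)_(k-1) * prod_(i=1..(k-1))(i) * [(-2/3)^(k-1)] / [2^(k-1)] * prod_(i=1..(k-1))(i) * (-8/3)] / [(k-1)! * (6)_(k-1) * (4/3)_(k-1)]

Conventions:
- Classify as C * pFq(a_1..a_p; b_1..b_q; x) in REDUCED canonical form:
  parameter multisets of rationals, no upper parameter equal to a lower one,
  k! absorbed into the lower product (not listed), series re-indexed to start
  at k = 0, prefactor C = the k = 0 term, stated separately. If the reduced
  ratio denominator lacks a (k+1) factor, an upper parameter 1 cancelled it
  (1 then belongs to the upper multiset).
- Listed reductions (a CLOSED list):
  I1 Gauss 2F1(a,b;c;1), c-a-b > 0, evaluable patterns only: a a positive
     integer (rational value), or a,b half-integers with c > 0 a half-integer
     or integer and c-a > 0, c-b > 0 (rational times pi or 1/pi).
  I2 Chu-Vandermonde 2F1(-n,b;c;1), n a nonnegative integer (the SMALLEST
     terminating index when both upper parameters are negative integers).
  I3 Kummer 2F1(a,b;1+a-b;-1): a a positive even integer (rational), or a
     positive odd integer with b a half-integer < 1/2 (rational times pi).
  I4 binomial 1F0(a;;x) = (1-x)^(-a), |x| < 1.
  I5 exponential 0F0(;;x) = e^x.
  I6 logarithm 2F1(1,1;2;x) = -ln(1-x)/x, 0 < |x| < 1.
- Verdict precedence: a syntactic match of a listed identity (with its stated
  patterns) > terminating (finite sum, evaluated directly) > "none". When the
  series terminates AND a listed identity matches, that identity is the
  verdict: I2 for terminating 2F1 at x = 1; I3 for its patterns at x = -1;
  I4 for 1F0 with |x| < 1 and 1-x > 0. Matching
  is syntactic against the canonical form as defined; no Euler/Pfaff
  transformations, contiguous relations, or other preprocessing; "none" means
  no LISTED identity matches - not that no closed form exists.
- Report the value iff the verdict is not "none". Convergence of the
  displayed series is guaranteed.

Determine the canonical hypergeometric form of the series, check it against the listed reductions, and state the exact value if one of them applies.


This is -8/3 * 2F1(1, 1; 6; -1/3) in reduced canonical form. Verdict: none - this 2F1 at x = -1/3 matches no listed pattern, and upper {1, 1} holds no stopper.

Key step: with t_0 = -8/3, the running product (C = -8/3) telescopes to a rising factorial.
Adjacent-term ratio: r(k) = (-1/3) * (k+1) (k+1) / [(k+6) (k+1)] - rational in k. x = (-1/3); t_0 = -8/3; negate the roots.


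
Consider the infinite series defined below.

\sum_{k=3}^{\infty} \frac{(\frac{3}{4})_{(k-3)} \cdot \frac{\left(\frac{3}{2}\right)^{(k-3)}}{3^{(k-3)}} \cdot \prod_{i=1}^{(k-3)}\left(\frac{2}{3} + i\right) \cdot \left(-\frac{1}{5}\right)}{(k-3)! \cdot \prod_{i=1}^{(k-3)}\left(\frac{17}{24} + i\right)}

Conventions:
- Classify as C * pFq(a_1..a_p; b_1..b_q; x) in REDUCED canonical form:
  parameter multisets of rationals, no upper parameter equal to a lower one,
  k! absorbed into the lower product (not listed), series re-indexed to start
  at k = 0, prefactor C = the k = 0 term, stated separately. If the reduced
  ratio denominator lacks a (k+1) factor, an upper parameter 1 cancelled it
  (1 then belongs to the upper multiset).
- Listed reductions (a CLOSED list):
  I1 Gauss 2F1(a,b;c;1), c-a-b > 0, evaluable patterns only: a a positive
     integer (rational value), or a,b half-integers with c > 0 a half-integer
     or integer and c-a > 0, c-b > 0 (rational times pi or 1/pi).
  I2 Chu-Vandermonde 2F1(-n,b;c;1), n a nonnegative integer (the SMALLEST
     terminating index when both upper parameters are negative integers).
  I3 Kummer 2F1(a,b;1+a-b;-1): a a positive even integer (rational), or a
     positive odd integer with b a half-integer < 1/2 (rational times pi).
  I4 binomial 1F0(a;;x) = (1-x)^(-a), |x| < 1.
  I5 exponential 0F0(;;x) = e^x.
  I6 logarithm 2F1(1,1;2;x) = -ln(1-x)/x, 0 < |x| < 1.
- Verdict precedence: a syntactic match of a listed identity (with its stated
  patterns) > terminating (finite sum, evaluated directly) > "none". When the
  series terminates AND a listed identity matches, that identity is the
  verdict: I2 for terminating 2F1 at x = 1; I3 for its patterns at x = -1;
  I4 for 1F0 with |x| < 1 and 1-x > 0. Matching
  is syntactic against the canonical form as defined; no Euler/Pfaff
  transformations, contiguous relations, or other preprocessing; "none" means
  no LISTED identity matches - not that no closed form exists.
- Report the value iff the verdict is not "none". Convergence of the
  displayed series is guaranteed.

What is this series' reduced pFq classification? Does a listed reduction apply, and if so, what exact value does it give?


With C = -\frac{1}{5}: the canonical form is 2F1(\frac{3}{4}, \frac{5}{3}; \frac{41}{24}; \frac{1}{2}). Verdict: none - at argument \frac{1}{2} the multisets {\frac{3}{4}, \frac{5}{3}} ; {\frac{41}{24}} match no listed identity.

The tell: x = \frac{1}{2} and the two k-th powers (C = -1/5) combine into one argument.
Consecutive-term ratio: r(k) = \frac{1}{2} * (k+\frac{3}{4}) (k+\frac{5}{3}) / [(k+\frac{41}{24}) (k+1)] - poly over poly, x = \frac{1}{2} from leading terms; C = -\frac{1}{5} at k = 0.


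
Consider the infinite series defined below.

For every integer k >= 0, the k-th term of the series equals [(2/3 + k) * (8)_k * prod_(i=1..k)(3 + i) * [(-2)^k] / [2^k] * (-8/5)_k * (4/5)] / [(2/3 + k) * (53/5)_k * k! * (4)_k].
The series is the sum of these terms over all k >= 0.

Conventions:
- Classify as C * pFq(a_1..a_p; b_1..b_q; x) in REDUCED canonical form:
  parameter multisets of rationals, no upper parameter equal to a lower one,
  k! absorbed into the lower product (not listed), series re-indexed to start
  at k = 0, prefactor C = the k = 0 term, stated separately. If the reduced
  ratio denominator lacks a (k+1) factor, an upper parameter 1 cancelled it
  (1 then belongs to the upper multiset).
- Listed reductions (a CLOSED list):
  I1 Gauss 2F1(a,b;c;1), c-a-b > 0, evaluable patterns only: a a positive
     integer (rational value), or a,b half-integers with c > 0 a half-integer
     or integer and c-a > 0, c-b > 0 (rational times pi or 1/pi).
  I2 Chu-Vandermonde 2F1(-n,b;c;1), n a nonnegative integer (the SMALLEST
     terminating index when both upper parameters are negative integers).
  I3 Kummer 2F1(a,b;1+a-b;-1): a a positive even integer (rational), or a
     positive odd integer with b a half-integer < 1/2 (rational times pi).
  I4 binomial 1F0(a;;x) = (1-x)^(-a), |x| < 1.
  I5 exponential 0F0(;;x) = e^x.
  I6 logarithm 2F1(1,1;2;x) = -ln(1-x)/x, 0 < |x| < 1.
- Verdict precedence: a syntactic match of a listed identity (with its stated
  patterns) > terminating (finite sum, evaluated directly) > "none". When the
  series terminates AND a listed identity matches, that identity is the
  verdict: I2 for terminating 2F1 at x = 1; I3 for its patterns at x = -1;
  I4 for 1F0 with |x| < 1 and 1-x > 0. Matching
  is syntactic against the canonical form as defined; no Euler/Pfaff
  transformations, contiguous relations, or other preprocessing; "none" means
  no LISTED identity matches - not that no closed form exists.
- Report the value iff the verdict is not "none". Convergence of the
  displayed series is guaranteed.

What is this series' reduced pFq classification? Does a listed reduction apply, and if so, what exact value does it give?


This is 4/5 * 2F1(-8/5, 8; 53/5; -1) in reduced canonical form. Verdict: Kummer (I3) applies (x = -1; c = 53/5 equals 1+a-b for upper {-8/5, 8}: listed pattern). Hence: 215688/109375.

Key observation: from the first term 4/5: the running product (C = 4/5) telescopes to a rising factorial.
Term ratio: r(k) = (-1) * (k-8/5) (k+8) / [(k+53/5) (k+1)] ; factor over Q: parameters, x = (-1), and C = 4/5.


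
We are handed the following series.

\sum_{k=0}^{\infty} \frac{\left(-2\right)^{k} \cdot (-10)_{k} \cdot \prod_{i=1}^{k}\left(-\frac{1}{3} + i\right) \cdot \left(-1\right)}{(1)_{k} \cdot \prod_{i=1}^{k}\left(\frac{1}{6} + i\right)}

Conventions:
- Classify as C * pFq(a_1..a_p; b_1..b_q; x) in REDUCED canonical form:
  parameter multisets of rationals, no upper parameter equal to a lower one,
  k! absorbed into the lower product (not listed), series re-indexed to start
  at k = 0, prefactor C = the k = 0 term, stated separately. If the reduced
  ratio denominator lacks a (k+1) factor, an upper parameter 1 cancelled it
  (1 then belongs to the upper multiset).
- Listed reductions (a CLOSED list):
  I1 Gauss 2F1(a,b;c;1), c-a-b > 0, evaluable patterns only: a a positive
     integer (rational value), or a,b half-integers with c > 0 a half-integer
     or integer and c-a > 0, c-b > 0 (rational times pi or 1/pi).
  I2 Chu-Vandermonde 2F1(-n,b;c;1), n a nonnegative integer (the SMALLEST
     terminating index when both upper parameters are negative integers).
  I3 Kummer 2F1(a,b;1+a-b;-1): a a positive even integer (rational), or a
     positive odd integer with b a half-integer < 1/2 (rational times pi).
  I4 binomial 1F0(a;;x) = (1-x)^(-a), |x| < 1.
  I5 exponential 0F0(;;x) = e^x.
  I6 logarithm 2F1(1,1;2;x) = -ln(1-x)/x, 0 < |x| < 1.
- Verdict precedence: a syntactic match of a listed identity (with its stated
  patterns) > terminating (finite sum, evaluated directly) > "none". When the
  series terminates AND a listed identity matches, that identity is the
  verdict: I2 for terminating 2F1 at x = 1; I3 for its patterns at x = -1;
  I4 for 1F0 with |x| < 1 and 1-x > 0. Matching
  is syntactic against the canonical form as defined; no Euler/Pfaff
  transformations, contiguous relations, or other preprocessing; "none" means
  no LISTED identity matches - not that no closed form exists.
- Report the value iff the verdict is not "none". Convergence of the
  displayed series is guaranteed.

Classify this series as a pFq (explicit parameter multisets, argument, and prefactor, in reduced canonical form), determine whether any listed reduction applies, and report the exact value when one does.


Classification (C = -1): 2F1 with upper {-10, \frac{2}{3}}, lower {\frac{7}{6}}, argument x = -2. Verdict: terminating. (-10)_k vanishes past k = 10, leaving a 11-term sum, computed directly. Its exact value is -\frac{148436378330949}{9582330485}.

The tell: x = -2 and (1)_k (prefactor -1) is k! itself.
Term ratio: r(k) = -2 * (k-10) (k+\frac{2}{3}) / [(k+\frac{7}{6}) (k+1)] - rational; roots negated = parameters, x = -2, C = -1.


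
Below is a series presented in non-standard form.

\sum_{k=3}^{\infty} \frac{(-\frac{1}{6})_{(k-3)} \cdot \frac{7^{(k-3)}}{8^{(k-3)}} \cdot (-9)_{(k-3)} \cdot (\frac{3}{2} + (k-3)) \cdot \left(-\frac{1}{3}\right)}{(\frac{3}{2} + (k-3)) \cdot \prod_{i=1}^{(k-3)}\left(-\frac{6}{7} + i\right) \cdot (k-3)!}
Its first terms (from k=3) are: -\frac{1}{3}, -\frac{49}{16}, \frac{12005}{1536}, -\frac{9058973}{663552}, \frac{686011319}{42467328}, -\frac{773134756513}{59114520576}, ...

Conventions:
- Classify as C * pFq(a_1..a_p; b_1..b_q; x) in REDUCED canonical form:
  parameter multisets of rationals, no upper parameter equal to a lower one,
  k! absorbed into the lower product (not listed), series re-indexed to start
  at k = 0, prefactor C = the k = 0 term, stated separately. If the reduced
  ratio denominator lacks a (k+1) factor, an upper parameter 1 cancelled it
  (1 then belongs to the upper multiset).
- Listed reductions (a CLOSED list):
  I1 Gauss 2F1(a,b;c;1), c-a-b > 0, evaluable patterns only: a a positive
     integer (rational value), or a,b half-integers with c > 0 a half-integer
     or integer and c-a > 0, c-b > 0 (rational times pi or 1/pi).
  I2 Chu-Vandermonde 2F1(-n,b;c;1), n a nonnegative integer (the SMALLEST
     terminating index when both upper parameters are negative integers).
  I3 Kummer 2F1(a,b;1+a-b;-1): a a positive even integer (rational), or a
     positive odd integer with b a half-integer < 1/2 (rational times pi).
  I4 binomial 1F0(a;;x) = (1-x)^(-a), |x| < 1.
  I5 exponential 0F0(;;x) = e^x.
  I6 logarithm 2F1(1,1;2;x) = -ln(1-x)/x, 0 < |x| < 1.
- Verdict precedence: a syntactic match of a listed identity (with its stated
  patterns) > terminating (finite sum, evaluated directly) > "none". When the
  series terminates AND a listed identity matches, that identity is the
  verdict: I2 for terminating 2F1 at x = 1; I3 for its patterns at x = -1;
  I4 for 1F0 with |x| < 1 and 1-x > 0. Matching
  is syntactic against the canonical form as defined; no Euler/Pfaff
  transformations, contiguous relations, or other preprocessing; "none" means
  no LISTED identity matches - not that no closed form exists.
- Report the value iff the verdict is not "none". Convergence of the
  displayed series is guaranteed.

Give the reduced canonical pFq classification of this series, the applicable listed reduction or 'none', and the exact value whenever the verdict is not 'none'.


Canonical form: C = -\frac{1}{3} times 2F1 with upper {-9, -\frac{1}{6}}, lower {\frac{1}{7}}, x = \frac{7}{8}. Verdict: terminating - the sum ends at index 9 because -9 is a negative integer; exact evaluation follows. Its exact value is -\frac{5262900371933295425103227}{4983993168782333501767680}.

Structural cue: t_0 = -\frac{1}{3} here, and the two geometric factors (prefactor -1/3) combine into one argument.
Term ratio: r(k) = \frac{7}{8} * (k-9) (k-\frac{1}{6}) / [(k+\frac{1}{7}) (k+1)] - poly over poly, x = \frac{7}{8} from leading terms; C = -\frac{1}{3} at k = 0.


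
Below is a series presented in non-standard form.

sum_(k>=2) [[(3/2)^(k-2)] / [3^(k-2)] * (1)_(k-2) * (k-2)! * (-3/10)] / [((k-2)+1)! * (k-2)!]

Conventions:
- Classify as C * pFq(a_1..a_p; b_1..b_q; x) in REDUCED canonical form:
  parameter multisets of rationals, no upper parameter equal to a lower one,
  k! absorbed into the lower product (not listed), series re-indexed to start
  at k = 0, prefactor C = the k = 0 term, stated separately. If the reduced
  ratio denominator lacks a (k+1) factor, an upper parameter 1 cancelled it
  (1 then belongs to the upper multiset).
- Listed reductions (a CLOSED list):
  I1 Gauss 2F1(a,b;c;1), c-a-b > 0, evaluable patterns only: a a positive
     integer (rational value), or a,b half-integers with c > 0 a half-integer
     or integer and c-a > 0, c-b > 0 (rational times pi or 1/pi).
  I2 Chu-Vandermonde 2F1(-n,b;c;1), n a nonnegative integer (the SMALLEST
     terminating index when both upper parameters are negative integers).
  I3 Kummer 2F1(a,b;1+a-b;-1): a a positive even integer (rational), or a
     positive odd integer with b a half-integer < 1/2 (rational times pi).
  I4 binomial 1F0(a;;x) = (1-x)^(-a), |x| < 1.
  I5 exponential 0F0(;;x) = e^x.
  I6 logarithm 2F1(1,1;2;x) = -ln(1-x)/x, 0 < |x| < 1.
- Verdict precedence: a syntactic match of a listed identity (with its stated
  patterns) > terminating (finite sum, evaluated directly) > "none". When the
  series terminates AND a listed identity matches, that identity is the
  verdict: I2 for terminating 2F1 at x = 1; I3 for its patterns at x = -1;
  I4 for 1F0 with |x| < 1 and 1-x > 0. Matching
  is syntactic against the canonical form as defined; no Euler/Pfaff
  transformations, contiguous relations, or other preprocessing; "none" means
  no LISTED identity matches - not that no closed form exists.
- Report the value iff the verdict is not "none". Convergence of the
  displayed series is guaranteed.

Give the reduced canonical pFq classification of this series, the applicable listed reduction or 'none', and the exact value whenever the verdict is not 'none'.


Classification (C = -3/10): 2F1 with upper {1, 1}, lower {2}, argument x = 1/2. Verdict: the I6 logarithm reduction applies (the logarithm: parameters (1,1;2), x = 1/2). Its exact value is (3/5) * ln(1/2).

Structural cue: from the first term -3/10: the denominator's factorial ratio (C = -3/10) is a lower Pochhammer.
Step ratio: r(k) = (1/2) * (k+1) (k+1) / [(k+2) (k+1)] ; factor over Q: parameters, x = (1/2), and C = -3/10.


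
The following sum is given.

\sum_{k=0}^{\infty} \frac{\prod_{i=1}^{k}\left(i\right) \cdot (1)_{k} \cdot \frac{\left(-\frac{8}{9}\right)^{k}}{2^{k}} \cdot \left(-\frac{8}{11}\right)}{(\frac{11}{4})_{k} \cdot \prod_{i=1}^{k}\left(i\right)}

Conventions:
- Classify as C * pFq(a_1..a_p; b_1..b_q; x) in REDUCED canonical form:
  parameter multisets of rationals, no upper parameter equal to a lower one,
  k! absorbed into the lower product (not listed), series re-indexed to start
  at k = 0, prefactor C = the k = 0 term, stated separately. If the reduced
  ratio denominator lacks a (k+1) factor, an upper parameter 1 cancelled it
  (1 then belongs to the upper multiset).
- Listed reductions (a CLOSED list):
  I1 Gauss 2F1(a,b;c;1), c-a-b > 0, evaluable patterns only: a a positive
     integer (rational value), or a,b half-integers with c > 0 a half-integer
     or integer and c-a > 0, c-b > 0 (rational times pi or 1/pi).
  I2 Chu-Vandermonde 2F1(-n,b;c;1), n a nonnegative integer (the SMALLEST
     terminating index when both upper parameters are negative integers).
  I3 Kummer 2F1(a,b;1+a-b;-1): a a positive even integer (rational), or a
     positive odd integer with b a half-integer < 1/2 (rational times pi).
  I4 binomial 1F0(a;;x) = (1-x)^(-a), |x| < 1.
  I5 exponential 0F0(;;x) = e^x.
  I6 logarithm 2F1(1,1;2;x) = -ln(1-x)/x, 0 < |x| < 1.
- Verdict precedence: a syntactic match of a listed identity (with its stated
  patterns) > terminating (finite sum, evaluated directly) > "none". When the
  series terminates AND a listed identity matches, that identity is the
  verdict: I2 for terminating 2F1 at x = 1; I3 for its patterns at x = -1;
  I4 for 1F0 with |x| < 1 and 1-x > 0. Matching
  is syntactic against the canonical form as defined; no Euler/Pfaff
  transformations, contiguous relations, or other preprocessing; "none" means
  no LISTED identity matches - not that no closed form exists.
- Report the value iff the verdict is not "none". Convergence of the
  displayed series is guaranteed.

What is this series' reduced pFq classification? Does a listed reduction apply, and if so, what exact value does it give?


Prefactor -\frac{8}{11}, argument -\frac{4}{9}: 2F1 with upper {1, 1} over lower {\frac{11}{4}}. Verdict: none (x = -\frac{4}{9}): each listed identity misses the multisets {1, 1} ; {\frac{11}{4}}.

The tell: x = -\frac{4}{9} and the running product (C = -8/11, x = -4/9) telescopes to a rising factorial.
Term ratio: r(k) = -\frac{4}{9} * (k+1) (k+1) / [(k+\frac{11}{4}) (k+1)] - rational; roots negated = parameters, x = -\frac{4}{9}, C = -\frac{8}{11}.


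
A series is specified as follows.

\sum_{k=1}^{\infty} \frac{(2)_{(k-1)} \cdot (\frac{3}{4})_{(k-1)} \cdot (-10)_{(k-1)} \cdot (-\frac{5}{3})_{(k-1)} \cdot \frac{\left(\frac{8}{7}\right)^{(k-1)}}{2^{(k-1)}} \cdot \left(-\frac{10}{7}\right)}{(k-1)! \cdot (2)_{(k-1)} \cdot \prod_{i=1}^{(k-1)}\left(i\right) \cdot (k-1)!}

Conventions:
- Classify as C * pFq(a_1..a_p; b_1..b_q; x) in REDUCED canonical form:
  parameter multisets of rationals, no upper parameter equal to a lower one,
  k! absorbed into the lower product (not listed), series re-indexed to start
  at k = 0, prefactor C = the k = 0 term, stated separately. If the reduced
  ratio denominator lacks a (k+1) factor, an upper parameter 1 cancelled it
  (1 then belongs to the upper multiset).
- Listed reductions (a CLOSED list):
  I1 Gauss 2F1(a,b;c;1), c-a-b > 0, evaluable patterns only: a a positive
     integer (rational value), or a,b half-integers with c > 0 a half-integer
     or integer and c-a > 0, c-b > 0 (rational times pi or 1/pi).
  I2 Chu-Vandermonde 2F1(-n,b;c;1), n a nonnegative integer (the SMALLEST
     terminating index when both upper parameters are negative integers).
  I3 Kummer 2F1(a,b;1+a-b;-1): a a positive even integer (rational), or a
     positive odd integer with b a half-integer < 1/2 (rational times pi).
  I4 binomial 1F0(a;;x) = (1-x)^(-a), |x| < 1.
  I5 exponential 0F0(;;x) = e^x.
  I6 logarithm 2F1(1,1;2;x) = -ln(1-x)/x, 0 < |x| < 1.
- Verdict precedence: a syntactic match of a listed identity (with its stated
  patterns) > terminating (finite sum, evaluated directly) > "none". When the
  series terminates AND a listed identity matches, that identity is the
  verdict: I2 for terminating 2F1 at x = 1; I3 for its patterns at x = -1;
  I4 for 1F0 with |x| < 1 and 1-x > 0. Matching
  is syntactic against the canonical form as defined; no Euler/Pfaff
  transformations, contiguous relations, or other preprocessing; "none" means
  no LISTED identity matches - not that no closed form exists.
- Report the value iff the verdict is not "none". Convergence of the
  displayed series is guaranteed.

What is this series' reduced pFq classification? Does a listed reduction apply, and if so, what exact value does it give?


Prefactor -\frac{10}{7}, argument \frac{4}{7}: 3F2 with upper {-10, -\frac{5}{3}, \frac{3}{4}} over lower {1, 1}. Verdict: terminating at k = 10: the factor (-10)_k kills every later term; summing the 11 survivors is exact. Hence: -\frac{19620896759143555}{1067512382604864}.

First insight: t_0 = -\frac{10}{7} here, and the denominator's factorial ratio (prefactor -10/7) is a lower Pochhammer.
Term ratio: r(k) = \frac{4}{7} * (k-10) (k-\frac{5}{3}) (k+\frac{3}{4}) / [(k+1) (k+1) (k+1)] - rational in k. x = \frac{4}{7}; t_0 = -\frac{10}{7}; negate the roots.


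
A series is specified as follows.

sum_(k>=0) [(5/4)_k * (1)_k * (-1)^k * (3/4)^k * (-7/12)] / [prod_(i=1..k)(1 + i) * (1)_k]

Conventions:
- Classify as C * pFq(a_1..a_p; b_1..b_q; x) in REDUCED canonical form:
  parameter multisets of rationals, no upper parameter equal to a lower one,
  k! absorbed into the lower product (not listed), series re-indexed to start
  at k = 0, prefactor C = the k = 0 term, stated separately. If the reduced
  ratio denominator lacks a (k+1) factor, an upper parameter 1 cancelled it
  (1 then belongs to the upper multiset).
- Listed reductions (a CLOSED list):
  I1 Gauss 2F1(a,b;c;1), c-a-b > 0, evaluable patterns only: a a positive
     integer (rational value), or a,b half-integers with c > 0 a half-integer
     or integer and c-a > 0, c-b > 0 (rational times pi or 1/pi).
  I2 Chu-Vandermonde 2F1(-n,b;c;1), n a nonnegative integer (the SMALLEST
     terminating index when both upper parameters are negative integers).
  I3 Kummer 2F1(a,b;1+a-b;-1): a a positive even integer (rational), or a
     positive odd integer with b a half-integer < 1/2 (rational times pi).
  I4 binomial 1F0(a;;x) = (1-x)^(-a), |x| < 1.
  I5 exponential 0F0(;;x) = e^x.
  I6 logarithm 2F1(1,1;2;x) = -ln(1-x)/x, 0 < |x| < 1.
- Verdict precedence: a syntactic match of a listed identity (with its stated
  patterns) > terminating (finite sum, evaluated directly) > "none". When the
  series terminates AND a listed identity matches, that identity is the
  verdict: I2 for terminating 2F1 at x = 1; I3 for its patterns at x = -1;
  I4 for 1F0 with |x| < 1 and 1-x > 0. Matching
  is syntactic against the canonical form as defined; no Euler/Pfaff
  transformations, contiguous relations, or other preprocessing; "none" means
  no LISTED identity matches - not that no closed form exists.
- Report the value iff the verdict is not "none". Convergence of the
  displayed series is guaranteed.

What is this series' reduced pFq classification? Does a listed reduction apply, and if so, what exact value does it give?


Classification (C = -7/12): 2F1 with upper {1, 5/4}, lower {2}, argument x = -3/4. Verdict: none - at argument -3/4 the multisets {1, 5/4} ; {2} match no listed identity.

Structural cue: x = (-3/4) and (1)_k (C = -7/12) is k! itself.
Adjacent-term ratio: r(k) = (-3/4) * (k+1) (k+5/4) / [(k+2) (k+1)] - rational in k. x = (-3/4); t_0 = -7/12; negate the roots.


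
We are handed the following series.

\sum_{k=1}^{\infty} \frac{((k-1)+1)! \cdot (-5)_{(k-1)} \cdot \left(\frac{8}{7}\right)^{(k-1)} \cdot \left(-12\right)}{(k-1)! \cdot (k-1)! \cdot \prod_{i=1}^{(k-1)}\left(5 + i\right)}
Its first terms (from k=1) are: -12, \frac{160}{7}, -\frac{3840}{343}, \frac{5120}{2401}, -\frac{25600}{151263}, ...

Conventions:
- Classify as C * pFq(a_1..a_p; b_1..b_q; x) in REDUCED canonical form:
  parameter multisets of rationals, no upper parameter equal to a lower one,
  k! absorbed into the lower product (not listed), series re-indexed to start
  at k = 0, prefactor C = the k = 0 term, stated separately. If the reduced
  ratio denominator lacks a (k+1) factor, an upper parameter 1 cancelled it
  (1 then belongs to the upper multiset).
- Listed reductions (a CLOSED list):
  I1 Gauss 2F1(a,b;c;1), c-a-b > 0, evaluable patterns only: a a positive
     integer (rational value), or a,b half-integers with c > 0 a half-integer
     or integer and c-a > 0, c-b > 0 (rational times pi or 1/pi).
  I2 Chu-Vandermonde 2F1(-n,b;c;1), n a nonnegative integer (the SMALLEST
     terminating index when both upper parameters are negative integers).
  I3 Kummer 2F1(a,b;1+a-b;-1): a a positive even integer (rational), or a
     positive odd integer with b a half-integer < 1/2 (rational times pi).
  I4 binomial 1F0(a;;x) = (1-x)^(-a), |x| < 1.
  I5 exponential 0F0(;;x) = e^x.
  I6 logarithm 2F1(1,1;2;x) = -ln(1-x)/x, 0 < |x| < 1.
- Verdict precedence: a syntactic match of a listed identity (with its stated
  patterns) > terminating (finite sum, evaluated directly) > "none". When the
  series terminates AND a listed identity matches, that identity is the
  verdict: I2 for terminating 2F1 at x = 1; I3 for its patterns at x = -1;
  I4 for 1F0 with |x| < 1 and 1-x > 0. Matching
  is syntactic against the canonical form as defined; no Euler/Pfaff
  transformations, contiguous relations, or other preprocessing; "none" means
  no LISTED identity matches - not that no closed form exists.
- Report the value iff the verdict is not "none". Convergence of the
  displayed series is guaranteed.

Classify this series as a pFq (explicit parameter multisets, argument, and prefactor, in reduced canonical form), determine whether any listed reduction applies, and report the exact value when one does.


x = \frac{8}{7} here; the reduced form reads 2F2, upper {-5, 2}, lower {1, 6}, C = -12. Verdict: terminating - upper -5 stops the sum at k = 5; the 6 terms are added exactly. Value: \frac{8627716}{5294205}.

Key step: t_0 being -12, the denominator's factorial ratio (prefactor -12) is a lower Pochhammer.
Adjacent-term ratio: r(k) = \frac{8}{7} * (k-5) (k+2) / [(k+1) (k+6) (k+1)] - rational in k. x = \frac{8}{7}; t_0 = -12; negate the roots.


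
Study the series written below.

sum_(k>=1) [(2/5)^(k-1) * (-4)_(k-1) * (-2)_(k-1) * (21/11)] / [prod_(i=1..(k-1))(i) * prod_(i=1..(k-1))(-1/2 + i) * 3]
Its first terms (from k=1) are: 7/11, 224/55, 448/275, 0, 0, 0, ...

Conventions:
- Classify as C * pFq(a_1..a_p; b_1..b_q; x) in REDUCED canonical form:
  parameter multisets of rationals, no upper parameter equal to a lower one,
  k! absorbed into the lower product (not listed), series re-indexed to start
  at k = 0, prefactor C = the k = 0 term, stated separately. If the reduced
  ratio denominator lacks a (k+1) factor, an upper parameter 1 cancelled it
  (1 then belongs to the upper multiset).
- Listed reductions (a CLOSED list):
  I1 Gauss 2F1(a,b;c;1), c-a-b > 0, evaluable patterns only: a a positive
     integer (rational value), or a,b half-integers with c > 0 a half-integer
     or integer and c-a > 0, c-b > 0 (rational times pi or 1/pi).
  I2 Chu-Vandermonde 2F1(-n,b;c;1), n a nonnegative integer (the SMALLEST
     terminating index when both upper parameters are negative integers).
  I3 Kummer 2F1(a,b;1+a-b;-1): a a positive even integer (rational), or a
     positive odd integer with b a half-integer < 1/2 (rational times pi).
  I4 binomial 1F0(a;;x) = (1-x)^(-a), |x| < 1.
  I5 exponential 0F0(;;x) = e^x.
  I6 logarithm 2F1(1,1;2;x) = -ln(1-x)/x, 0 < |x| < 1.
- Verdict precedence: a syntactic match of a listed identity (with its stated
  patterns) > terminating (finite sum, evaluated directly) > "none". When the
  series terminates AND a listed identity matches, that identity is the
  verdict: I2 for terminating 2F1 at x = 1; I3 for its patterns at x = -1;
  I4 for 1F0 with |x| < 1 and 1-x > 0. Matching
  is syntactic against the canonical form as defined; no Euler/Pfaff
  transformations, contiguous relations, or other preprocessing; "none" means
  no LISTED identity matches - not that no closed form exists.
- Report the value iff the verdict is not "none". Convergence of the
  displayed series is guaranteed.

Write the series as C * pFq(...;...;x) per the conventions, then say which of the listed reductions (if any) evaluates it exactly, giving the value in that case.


x = 2/5 here; the reduced form reads 2F1, upper {-4, -2}, lower {1/2}, C = 7/11. Verdict: terminating - the sum ends at index 2 because -2 is a negative integer; exact evaluation follows. Sum: 1743/275.

Structural cue: from the first term 7/11: the product of the first k integers (prefactor 7/11) is k!.
Step ratio: r(k) = (2/5) * (k-4) (k-2) / [(k+1/2) (k+1)] - rational; roots negated = parameters, x = (2/5), C = 7/11.


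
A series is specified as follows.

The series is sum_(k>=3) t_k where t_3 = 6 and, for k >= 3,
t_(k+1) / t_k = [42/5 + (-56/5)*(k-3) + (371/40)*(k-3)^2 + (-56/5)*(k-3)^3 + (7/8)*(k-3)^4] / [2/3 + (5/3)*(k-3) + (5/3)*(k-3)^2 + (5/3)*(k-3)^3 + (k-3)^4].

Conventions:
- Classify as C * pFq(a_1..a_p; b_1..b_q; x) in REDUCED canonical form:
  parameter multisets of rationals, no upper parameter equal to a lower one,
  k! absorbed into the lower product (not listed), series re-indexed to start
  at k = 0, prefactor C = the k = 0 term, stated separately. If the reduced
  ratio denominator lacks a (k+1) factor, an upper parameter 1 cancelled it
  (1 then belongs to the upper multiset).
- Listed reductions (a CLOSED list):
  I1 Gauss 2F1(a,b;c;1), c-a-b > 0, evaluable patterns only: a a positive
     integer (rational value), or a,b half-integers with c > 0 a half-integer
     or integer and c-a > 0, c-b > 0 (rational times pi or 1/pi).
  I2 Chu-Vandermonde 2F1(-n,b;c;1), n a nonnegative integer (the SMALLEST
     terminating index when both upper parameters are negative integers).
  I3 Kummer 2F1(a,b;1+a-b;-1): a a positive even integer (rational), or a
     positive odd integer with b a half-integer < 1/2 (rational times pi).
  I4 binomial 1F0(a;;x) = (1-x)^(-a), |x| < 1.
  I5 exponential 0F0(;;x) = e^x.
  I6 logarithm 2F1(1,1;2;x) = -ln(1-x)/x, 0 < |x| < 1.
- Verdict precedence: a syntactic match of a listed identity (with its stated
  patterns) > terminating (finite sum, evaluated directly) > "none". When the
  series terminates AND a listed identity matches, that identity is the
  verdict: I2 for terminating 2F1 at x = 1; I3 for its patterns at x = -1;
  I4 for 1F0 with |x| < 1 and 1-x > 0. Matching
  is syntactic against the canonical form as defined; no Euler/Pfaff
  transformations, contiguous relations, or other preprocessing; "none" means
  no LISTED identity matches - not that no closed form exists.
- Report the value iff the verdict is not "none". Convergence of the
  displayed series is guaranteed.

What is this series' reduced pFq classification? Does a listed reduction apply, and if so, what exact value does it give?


With C = 6: the canonical form is 2F1(-12, -4/5; 2/3; 7/8). Verdict: terminating (-12 upstairs). 13 nonzero terms in all; added directly. Exact value: 2983105577793800445320710353/47559213056000000000000000.

First insight: x = (7/8) and cancel k^2 + 1 from the displayed ratio first; then prefactor 6.
Consecutive-term ratio: r(k) = (7/8) * (k-12) (k-4/5) / [(k+2/3) (k+1)] - rational in k. x = (7/8); t_0 = 6; negate the roots.
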